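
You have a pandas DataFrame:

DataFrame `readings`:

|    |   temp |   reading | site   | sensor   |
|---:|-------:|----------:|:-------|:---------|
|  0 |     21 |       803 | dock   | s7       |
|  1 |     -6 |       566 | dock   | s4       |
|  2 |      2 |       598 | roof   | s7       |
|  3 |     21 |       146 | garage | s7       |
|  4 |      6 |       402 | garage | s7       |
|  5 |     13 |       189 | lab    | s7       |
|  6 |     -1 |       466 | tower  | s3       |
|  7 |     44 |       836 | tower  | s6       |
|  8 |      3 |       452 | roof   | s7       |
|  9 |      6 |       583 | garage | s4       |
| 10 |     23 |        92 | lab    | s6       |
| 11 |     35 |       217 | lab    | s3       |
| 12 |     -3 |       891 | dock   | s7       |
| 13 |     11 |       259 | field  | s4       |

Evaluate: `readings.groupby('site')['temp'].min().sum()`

25

group by site, min of temp:
site
dock      -6
field     11
garage     6
lab       13
roof       2
tower     -1
Name: temp, dtype: int64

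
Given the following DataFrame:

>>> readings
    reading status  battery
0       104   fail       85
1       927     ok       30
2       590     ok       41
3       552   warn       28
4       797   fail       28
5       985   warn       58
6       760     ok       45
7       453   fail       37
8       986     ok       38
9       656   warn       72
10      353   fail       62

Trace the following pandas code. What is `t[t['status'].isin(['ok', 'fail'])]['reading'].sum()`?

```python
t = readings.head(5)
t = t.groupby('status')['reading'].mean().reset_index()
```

take first 5 rows:
   reading status  battery
0      104   fail       85
1      927     ok       30
2      590     ok       41
3      552   warn       28
4      797   fail       28
group by status, mean of reading:
status
fail    450.5
ok      758.5
warn    552.0
Name: reading, dtype: float64
reset_index():
  status  reading
0   fail    450.5
1     ok    758.5
2   warn    552.0
filter rows where status in ['ok', 'fail']:
  status  reading
0   fail    450.5
1     ok    758.5
Taking the sum of column 'reading' gives 1209.0.

1209.0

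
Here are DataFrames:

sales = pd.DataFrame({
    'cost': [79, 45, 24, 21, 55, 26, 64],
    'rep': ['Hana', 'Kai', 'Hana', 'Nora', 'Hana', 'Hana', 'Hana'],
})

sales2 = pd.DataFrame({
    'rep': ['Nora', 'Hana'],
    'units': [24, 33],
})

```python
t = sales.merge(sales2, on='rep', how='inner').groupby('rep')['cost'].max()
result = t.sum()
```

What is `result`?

merge on 'rep' (how='inner') → 6 rows:
   cost   rep  units
0    79  Hana     33
1    24  Hana     33
2    21  Nora     24
3    55  Hana     33
4    26  Hana     33
5    64  Hana     33
group by rep, max of cost:
rep
Hana    79
Nora    21
Name: cost, dtype: int64
Taking the sum of the resulting series gives 100.

100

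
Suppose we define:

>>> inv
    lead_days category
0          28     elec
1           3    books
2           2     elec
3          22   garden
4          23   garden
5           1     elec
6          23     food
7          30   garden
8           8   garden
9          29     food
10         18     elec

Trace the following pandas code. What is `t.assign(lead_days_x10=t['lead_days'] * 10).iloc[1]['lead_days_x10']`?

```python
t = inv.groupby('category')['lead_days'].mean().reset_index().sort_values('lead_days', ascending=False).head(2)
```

group by category, mean of lead_days:
category
books      3.00
elec      12.25
food      26.00
garden    20.75
Name: lead_days, dtype: float64
reset_index():
  category  lead_days
0    books       3.00
1     elec      12.25
2     food      26.00
3   garden      20.75
sort by lead_days descending:
  category  lead_days
2     food      26.00
3   garden      20.75
1     elec      12.25
0    books       3.00
take first 2 rows:
  category  lead_days
2     food      26.00
3   garden      20.75
add column lead_days_x10 = t['lead_days'] * 10:
  category  lead_days  lead_days_x10
2     food      26.00          260.0
3   garden      20.75          207.5
So iloc[1]['lead_days_x10'] = 207.5.

207.5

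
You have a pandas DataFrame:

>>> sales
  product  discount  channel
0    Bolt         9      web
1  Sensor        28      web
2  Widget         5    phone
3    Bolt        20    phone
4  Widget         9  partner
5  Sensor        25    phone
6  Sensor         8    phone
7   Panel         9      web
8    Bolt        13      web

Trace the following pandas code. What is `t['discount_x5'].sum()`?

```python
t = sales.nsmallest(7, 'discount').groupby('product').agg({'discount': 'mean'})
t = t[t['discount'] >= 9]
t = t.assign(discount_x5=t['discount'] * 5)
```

take 7 rows with smallest discount:
  product  discount  channel
2  Widget         5    phone
6  Sensor         8    phone
0    Bolt         9      web
4  Widget         9  partner
7   Panel         9      web
8    Bolt        13      web
3    Bolt        20    phone
group by product, mean of discount:
         discount
product          
Bolt         14.0
Panel         9.0
Sensor        8.0
Widget        7.0
filter rows where discount >= 9:
         discount
product          
Bolt         14.0
Panel         9.0
add column discount_x5 = t['discount'] * 5:
         discount  discount_x5
product                       
Bolt         14.0         70.0
Panel         9.0         45.0
sum of column 'discount_x5' → 115.0

115.0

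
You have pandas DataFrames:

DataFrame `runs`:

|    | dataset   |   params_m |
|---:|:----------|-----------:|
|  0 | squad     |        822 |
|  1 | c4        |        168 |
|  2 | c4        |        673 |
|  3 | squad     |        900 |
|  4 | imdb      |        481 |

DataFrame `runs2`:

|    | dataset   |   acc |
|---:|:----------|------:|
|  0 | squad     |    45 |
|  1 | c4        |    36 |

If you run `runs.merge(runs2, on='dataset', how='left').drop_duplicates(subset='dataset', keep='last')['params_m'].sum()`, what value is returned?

2054

merge on 'dataset' (how='left') → 5 rows:
  dataset  params_m   acc
0   squad       822  45.0
1      c4       168  36.0
2      c4       673  36.0
3   squad       900  45.0
4    imdb       481   NaN
drop duplicate dataset (keep=last):
  dataset  params_m   acc
2      c4       673  36.0
3   squad       900  45.0
4    imdb       481   NaN
Taking the sum of column 'params_m' gives 2054.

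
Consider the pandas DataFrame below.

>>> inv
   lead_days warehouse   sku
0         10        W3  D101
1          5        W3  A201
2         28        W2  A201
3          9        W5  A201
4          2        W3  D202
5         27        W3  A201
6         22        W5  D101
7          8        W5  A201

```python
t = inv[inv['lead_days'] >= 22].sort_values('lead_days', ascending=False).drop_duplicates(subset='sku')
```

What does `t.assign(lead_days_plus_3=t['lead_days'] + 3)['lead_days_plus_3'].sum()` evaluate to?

56

filter rows where lead_days >= 22:
   lead_days warehouse   sku
2         28        W2  A201
5         27        W3  A201
6         22        W5  D101
sort by lead_days descending:
   lead_days warehouse   sku
2         28        W2  A201
5         27        W3  A201
6         22        W5  D101
drop duplicate sku (keep=first):
   lead_days warehouse   sku
2         28        W2  A201
6         22        W5  D101
add column lead_days_plus_3 = t['lead_days'] + 3:
   lead_days warehouse   sku  lead_days_plus_3
2         28        W2  A201                31
6         22        W5  D101                25
So sum() = 56.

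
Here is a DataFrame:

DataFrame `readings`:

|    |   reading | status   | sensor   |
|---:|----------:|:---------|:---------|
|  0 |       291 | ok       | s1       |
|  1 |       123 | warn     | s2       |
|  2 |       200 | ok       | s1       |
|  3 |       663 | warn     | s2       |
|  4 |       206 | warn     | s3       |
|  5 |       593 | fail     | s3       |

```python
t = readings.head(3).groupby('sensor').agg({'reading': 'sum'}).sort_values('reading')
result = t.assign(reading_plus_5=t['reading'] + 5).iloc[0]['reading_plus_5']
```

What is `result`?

take first 3 rows:
   reading status sensor
0      291     ok     s1
1      123   warn     s2
2      200     ok     s1
group by sensor, sum of reading:
        reading
sensor         
s1          491
s2          123
sort by reading:
        reading
sensor         
s2          123
s1          491
add column reading_plus_5 = t['reading'] + 5:
        reading  reading_plus_5
sensor                         
s2          123             128
s1          491             496
Hence 128.

128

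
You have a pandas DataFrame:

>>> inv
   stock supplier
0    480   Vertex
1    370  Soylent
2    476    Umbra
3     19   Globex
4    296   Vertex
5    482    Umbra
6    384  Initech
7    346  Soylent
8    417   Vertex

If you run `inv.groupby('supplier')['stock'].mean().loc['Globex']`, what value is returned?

group by supplier, mean of stock:
supplier
Globex      19.000000
Initech    384.000000
Soylent    358.000000
Umbra      479.000000
Vertex     397.666667
Name: stock, dtype: float64
The value at index 'Globex' is 19.0.

19.0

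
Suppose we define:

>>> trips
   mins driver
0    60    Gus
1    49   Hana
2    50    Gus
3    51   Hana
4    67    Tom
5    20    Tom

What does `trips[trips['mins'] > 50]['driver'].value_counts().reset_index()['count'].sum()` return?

filter rows where mins > 50:
   mins driver
0    60    Gus
3    51   Hana
4    67    Tom
value_counts of driver:
driver
Gus     1
Hana    1
Tom     1
Name: count, dtype: int64
reset_index():
  driver  count
0    Gus      1
1   Hana      1
2    Tom      1

3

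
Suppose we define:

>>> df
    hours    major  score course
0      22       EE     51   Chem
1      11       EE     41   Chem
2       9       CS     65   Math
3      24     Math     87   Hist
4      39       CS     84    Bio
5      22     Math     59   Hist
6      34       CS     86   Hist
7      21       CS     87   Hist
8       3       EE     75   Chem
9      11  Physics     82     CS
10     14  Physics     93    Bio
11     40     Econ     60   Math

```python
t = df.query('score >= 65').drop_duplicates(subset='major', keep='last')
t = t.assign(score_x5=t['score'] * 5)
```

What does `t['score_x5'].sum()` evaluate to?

filter rows where score >= 65:
    hours    major  score course
2       9       CS     65   Math
3      24     Math     87   Hist
4      39       CS     84    Bio
6      34       CS     86   Hist
7      21       CS     87   Hist
8       3       EE     75   Chem
9      11  Physics     82     CS
10     14  Physics     93    Bio
drop duplicate major (keep=last):
    hours    major  score course
3      24     Math     87   Hist
7      21       CS     87   Hist
8       3       EE     75   Chem
10     14  Physics     93    Bio
add column score_x5 = t['score'] * 5:
    hours    major  score course  score_x5
3      24     Math     87   Hist       435
7      21       CS     87   Hist       435
8       3       EE     75   Chem       375
10     14  Physics     93    Bio       465

1710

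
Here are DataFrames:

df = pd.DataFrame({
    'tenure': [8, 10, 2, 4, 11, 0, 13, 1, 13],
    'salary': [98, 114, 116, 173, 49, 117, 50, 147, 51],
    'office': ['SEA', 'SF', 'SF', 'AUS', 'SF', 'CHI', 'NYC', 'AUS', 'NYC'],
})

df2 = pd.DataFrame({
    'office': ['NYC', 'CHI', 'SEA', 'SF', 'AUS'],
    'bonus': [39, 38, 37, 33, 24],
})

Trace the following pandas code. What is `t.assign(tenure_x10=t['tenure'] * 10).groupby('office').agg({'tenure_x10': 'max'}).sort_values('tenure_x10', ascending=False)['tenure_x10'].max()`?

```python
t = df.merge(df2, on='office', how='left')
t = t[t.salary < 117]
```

130

merge on 'office' (how='left') → 9 rows:
   tenure  salary office  bonus
0       8      98    SEA     37
1      10     114     SF     33
2       2     116     SF     33
3       4     173    AUS     24
4      11      49     SF     33
5       0     117    CHI     38
6      13      50    NYC     39
7       1     147    AUS     24
8      13      51    NYC     39
filter rows where salary < 117:
   tenure  salary office  bonus
0       8      98    SEA     37
1      10     114     SF     33
2       2     116     SF     33
4      11      49     SF     33
6      13      50    NYC     39
8      13      51    NYC     39
add column tenure_x10 = t['tenure'] * 10:
   tenure  salary office  bonus  tenure_x10
0       8      98    SEA     37          80
1      10     114     SF     33         100
2       2     116     SF     33          20
4      11      49     SF     33         110
6      13      50    NYC     39         130
8      13      51    NYC     39         130
group by office, max of tenure_x10:
        tenure_x10
office            
NYC            130
SEA             80
SF             110
sort by tenure_x10 descending:
        tenure_x10
office            
NYC            130
SF             110
SEA             80
Reading off the max of column 'tenure_x10', we get 130.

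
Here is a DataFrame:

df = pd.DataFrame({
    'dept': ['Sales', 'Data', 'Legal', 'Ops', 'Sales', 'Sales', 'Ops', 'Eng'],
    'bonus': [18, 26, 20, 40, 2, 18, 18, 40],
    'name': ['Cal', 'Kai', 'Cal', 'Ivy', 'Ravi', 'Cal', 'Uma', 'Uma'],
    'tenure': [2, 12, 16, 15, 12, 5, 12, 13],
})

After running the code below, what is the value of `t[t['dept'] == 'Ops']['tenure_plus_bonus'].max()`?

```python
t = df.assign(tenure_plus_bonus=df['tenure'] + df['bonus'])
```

55

add column tenure_plus_bonus = df['tenure'] + df['bonus']:
    dept  bonus  name  tenure  tenure_plus_bonus
0  Sales     18   Cal       2                 20
1   Data     26   Kai      12                 38
2  Legal     20   Cal      16                 36
3    Ops     40   Ivy      15                 55
4  Sales      2  Ravi      12                 14
5  Sales     18   Cal       5                 23
6    Ops     18   Uma      12                 30
7    Eng     40   Uma      13                 53
filter rows where dept == 'Ops':
  dept  bonus name  tenure  tenure_plus_bonus
3  Ops     40  Ivy      15                 55
6  Ops     18  Uma      12                 30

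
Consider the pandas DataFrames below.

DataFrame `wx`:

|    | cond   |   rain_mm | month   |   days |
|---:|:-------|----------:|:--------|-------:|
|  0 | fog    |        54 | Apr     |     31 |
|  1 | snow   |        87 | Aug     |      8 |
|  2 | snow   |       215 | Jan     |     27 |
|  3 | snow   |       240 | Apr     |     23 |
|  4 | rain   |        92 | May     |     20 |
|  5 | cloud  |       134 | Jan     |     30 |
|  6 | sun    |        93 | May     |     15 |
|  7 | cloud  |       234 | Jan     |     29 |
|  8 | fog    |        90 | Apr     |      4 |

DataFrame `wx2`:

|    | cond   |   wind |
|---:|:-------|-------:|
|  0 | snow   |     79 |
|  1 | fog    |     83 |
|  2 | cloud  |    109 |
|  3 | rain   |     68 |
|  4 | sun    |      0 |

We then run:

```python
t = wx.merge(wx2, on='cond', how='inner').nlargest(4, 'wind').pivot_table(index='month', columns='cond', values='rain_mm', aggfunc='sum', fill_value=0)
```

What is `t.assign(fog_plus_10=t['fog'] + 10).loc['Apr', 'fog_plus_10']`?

154

merge on 'cond' (how='inner') → 9 rows:
    cond  rain_mm month  days  wind
0    fog       54   Apr    31    83
1   snow       87   Aug     8    79
2   snow      215   Jan    27    79
3   snow      240   Apr    23    79
4   rain       92   May    20    68
5  cloud      134   Jan    30   109
6    sun       93   May    15     0
7  cloud      234   Jan    29   109
8    fog       90   Apr     4    83
take 4 rows with largest wind:
    cond  rain_mm month  days  wind
5  cloud      134   Jan    30   109
7  cloud      234   Jan    29   109
0    fog       54   Apr    31    83
8    fog       90   Apr     4    83
pivot: rows=month, cols=cond, sum(rain_mm):
cond   cloud  fog
month            
Apr        0  144
Jan      368    0
add column fog_plus_10 = t['fog'] + 10:
cond   cloud  fog  fog_plus_10
month                         
Apr        0  144          154
Jan      368    0           10
So loc['Apr', 'fog_plus_10'] = 154.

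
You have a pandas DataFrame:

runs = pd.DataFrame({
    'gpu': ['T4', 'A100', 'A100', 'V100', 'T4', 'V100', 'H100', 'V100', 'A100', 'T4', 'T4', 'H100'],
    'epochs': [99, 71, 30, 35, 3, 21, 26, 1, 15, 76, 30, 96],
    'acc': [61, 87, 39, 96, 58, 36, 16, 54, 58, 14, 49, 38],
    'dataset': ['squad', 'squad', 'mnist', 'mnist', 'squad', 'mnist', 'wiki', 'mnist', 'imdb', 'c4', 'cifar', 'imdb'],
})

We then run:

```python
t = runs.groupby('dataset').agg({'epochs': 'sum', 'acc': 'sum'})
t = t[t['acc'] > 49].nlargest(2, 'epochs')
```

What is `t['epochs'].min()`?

111

group by dataset: sum(epochs), sum(acc):
         epochs  acc
dataset             
c4           76   14
cifar        30   49
imdb        111   96
mnist        87  225
squad       173  206
wiki         26   16
filter rows where acc > 49:
         epochs  acc
dataset             
imdb        111   96
mnist        87  225
squad       173  206
take 2 rows with largest epochs:
         epochs  acc
dataset             
squad       173  206
imdb        111   96
Finally, min of column 'epochs' = 111.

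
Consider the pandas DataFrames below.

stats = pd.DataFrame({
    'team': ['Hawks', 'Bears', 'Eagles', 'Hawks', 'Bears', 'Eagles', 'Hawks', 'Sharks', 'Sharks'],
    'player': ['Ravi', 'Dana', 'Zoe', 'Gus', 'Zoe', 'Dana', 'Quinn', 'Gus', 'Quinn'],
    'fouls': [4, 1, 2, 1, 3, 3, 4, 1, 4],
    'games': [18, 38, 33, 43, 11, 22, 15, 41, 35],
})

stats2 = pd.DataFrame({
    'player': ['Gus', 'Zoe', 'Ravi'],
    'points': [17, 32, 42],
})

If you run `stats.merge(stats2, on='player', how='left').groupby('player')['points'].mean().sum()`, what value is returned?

91.0

merge on 'player' (how='left') → 9 rows:
     team player  fouls  games  points
0   Hawks   Ravi      4     18    42.0
1   Bears   Dana      1     38     NaN
2  Eagles    Zoe      2     33    32.0
3   Hawks    Gus      1     43    17.0
4   Bears    Zoe      3     11    32.0
5  Eagles   Dana      3     22     NaN
6   Hawks  Quinn      4     15     NaN
7  Sharks    Gus      1     41    17.0
8  Sharks  Quinn      4     35     NaN
group by player, mean of points:
player
Dana      NaN
Gus      17.0
Quinn     NaN
Ravi     42.0
Zoe      32.0
Name: points, dtype: float64
So sum() = 91.0.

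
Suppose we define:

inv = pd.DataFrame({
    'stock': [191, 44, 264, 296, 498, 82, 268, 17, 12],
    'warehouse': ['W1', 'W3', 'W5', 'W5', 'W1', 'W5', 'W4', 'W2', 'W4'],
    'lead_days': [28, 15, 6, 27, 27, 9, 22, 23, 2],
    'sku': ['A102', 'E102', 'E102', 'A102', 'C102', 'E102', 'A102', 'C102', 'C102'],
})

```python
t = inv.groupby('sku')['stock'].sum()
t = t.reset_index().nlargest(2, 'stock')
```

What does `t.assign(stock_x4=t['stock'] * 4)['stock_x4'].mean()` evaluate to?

group by sku, sum of stock:
sku
A102    755
C102    527
E102    390
Name: stock, dtype: int64
reset_index():
    sku  stock
0  A102    755
1  C102    527
2  E102    390
take 2 rows with largest stock:
    sku  stock
0  A102    755
1  C102    527
add column stock_x4 = t['stock'] * 4:
    sku  stock  stock_x4
0  A102    755      3020
1  C102    527      2108
So mean() = 2564.0.

2564.0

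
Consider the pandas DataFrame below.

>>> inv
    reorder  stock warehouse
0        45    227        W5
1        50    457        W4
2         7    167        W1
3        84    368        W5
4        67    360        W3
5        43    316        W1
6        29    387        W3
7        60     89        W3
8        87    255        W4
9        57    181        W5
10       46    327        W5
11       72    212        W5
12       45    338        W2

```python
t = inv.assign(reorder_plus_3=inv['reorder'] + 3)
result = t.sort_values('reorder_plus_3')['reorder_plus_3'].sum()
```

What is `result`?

add column reorder_plus_3 = inv['reorder'] + 3:
    reorder  stock warehouse  reorder_plus_3
0        45    227        W5              48
1        50    457        W4              53
2         7    167        W1              10
3        84    368        W5              87
4        67    360        W3              70
5        43    316        W1              46
6        29    387        W3              32
7        60     89        W3              63
8        87    255        W4              90
9        57    181        W5              60
10       46    327        W5              49
11       72    212        W5              75
12       45    338        W2              48
sort by reorder_plus_3:
    reorder  stock warehouse  reorder_plus_3
2         7    167        W1              10
6        29    387        W3              32
5        43    316        W1              46
0        45    227        W5              48
12       45    338        W2              48
10       46    327        W5              49
1        50    457        W4              53
9        57    181        W5              60
7        60     89        W3              63
4        67    360        W3              70
11       72    212        W5              75
3        84    368        W5              87
8        87    255        W4              90

731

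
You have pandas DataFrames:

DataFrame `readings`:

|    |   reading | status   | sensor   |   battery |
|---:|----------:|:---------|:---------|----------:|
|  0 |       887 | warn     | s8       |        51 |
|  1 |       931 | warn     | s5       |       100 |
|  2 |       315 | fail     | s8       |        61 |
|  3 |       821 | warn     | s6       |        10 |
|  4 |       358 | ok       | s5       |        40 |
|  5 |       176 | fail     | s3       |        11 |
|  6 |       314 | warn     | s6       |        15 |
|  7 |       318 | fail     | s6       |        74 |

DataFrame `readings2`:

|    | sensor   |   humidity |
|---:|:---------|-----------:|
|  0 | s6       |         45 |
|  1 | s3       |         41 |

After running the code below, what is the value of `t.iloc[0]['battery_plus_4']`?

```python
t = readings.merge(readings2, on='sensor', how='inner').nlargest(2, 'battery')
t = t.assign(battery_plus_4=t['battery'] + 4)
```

78

merge on 'sensor' (how='inner') → 4 rows:
   reading status sensor  battery  humidity
0      821   warn     s6       10        45
1      176   fail     s3       11        41
2      314   warn     s6       15        45
3      318   fail     s6       74        45
take 2 rows with largest battery:
   reading status sensor  battery  humidity
3      318   fail     s6       74        45
2      314   warn     s6       15        45
add column battery_plus_4 = t['battery'] + 4:
   reading status sensor  battery  humidity  battery_plus_4
3      318   fail     s6       74        45              78
2      314   warn     s6       15        45              19
Taking the value at position 0, column 'battery_plus_4' gives 78.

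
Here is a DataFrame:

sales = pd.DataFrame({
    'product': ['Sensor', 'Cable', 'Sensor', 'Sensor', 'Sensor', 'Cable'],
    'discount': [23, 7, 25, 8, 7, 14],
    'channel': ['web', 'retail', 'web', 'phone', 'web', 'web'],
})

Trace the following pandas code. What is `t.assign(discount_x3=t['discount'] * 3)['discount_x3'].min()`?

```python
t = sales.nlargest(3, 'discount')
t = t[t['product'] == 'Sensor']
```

take 3 rows with largest discount:
  product  discount channel
2  Sensor        25     web
0  Sensor        23     web
5   Cable        14     web
filter rows where product == 'Sensor':
  product  discount channel
2  Sensor        25     web
0  Sensor        23     web
add column discount_x3 = t['discount'] * 3:
  product  discount channel  discount_x3
2  Sensor        25     web           75
0  Sensor        23     web           69
Hence 69.

69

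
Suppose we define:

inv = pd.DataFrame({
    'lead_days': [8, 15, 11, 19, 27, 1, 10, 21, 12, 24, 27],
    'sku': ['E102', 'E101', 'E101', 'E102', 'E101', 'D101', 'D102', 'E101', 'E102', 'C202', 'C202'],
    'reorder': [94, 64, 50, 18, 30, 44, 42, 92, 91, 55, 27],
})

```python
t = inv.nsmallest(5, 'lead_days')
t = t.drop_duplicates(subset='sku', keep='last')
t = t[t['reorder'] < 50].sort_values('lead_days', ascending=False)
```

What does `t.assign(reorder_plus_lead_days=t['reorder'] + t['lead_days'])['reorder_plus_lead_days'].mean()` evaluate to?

take 5 rows with smallest lead_days:
   lead_days   sku  reorder
5          1  D101       44
0          8  E102       94
6         10  D102       42
2         11  E101       50
8         12  E102       91
drop duplicate sku (keep=last):
   lead_days   sku  reorder
5          1  D101       44
6         10  D102       42
2         11  E101       50
8         12  E102       91
filter rows where reorder < 50:
   lead_days   sku  reorder
5          1  D101       44
6         10  D102       42
sort by lead_days descending:
   lead_days   sku  reorder
6         10  D102       42
5          1  D101       44
add column reorder_plus_lead_days = t['reorder'] + t['lead_days']:
   lead_days   sku  reorder  reorder_plus_lead_days
6         10  D102       42                      52
5          1  D101       44                      45
mean of column 'reorder_plus_lead_days' → 48.5

48.5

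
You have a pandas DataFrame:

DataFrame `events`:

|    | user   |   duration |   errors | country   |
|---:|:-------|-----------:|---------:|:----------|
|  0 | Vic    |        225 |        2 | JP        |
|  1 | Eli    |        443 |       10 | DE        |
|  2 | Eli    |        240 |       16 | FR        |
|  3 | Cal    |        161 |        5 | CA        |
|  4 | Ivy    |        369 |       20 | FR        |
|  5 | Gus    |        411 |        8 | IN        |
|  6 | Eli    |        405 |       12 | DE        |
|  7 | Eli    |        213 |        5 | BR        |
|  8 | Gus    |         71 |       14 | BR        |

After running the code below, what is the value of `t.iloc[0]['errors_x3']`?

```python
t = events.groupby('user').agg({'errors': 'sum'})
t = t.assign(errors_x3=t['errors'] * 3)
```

15

group by user, sum of errors:
      errors
user        
Cal        5
Eli       43
Gus       22
Ivy       20
Vic        2
add column errors_x3 = t['errors'] * 3:
      errors  errors_x3
user                   
Cal        5         15
Eli       43        129
Gus       22         66
Ivy       20         60
Vic        2          6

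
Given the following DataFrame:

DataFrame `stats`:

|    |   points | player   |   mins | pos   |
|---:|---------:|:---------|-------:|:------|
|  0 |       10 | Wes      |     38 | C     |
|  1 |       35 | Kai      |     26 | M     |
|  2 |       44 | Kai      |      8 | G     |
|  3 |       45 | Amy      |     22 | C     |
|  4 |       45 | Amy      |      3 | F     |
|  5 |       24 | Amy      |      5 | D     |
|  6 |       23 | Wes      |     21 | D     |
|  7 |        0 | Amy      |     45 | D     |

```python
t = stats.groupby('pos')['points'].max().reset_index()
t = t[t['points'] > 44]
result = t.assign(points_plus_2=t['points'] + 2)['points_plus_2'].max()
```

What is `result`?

group by pos, max of points:
pos
C    45
D    24
F    45
G    44
M    35
Name: points, dtype: int64
reset_index():
  pos  points
0   C      45
1   D      24
2   F      45
3   G      44
4   M      35
filter rows where points > 44:
  pos  points
0   C      45
2   F      45
add column points_plus_2 = t['points'] + 2:
  pos  points  points_plus_2
0   C      45             47
2   F      45             47

47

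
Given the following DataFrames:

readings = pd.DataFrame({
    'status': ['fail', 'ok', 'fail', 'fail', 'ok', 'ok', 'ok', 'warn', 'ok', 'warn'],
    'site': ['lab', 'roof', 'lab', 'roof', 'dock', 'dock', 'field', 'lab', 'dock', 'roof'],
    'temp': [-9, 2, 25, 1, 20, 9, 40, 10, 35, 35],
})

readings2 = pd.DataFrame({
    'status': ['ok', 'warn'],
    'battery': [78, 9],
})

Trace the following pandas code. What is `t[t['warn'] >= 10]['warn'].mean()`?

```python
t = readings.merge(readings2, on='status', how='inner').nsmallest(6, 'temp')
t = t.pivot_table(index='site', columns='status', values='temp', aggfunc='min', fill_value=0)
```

22.5

merge on 'status' (how='inner') → 7 rows:
  status   site  temp  battery
0     ok   roof     2       78
1     ok   dock    20       78
2     ok   dock     9       78
3     ok  field    40       78
4   warn    lab    10        9
5     ok   dock    35       78
6   warn   roof    35        9
take 6 rows with smallest temp:
  status  site  temp  battery
0     ok  roof     2       78
2     ok  dock     9       78
4   warn   lab    10        9
1     ok  dock    20       78
5     ok  dock    35       78
6   warn  roof    35        9
pivot: rows=site, cols=status, min(temp):
status  ok  warn
site            
dock     9     0
lab      0    10
roof     2    35
filter rows where warn >= 10:
status  ok  warn
site            
lab      0    10
roof     2    35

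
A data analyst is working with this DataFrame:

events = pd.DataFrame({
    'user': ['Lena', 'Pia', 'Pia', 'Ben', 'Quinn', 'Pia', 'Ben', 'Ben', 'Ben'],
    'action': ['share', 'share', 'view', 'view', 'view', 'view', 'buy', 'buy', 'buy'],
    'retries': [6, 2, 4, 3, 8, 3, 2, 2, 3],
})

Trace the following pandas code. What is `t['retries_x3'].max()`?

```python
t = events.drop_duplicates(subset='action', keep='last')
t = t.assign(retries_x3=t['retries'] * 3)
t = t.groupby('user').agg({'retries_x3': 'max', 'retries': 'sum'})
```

9

drop duplicate action (keep=last):
  user action  retries
1  Pia  share        2
5  Pia   view        3
8  Ben    buy        3
add column retries_x3 = t['retries'] * 3:
  user action  retries  retries_x3
1  Pia  share        2           6
5  Pia   view        3           9
8  Ben    buy        3           9
group by user: max(retries_x3), sum(retries):
      retries_x3  retries
user                     
Ben            9        3
Pia            9        5
Taking the max of column 'retries_x3' gives 9.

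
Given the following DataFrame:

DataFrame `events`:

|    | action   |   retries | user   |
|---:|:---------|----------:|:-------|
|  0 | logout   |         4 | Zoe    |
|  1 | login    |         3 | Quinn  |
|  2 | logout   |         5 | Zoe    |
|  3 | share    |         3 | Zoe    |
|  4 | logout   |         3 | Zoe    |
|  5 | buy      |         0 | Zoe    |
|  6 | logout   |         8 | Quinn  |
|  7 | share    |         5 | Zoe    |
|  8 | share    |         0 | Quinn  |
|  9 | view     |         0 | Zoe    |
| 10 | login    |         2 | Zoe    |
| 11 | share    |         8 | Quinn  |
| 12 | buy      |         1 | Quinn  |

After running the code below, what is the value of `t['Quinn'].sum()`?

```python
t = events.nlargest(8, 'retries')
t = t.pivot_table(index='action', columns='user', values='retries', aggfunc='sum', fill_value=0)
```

19

take 8 rows with largest retries:
    action  retries   user
6   logout        8  Quinn
11   share        8  Quinn
2   logout        5    Zoe
7    share        5    Zoe
0   logout        4    Zoe
1    login        3  Quinn
3    share        3    Zoe
4   logout        3    Zoe
pivot: rows=action, cols=user, sum(retries):
user    Quinn  Zoe
action            
login       3    0
logout      8   12
share       8    8
Finally, sum of column 'Quinn' = 19.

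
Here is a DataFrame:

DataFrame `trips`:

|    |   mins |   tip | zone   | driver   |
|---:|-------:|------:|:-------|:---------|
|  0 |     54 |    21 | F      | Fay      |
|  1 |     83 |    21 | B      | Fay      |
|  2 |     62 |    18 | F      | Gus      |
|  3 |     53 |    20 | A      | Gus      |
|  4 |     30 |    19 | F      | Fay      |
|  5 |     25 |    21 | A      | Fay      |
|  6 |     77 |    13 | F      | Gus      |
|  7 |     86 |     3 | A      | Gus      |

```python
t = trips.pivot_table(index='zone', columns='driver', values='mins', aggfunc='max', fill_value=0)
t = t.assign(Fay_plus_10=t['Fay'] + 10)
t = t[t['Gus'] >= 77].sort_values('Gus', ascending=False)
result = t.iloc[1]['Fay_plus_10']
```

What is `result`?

pivot: rows=zone, cols=driver, max(mins):
driver  Fay  Gus
zone            
A        25   86
B        83    0
F        54   77
add column Fay_plus_10 = t['Fay'] + 10:
driver  Fay  Gus  Fay_plus_10
zone                         
A        25   86           35
B        83    0           93
F        54   77           64
filter rows where Gus >= 77:
driver  Fay  Gus  Fay_plus_10
zone                         
A        25   86           35
F        54   77           64
sort by Gus descending:
driver  Fay  Gus  Fay_plus_10
zone                         
A        25   86           35
F        54   77           64
So iloc[1]['Fay_plus_10'] = 64.

64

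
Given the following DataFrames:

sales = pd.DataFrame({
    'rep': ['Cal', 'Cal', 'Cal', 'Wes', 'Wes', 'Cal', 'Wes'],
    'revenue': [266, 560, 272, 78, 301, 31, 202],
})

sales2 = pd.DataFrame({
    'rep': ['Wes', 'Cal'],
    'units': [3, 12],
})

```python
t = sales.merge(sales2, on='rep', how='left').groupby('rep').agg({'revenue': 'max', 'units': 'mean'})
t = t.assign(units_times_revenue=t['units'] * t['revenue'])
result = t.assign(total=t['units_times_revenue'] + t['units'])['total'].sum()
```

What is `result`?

merge on 'rep' (how='left') → 7 rows:
   rep  revenue  units
0  Cal      266     12
1  Cal      560     12
2  Cal      272     12
3  Wes       78      3
4  Wes      301      3
5  Cal       31     12
6  Wes      202      3
group by rep: max(revenue), mean(units):
     revenue  units
rep                
Cal      560   12.0
Wes      301    3.0
add column units_times_revenue = t['units'] * t['revenue']:
     revenue  units  units_times_revenue
rep                                     
Cal      560   12.0               6720.0
Wes      301    3.0                903.0
add column total = t['units_times_revenue'] + t['units']:
     revenue  units  units_times_revenue   total
rep                                             
Cal      560   12.0               6720.0  6732.0
Wes      301    3.0                903.0   906.0
Then the sum of column 'total': 7638.0

7638.0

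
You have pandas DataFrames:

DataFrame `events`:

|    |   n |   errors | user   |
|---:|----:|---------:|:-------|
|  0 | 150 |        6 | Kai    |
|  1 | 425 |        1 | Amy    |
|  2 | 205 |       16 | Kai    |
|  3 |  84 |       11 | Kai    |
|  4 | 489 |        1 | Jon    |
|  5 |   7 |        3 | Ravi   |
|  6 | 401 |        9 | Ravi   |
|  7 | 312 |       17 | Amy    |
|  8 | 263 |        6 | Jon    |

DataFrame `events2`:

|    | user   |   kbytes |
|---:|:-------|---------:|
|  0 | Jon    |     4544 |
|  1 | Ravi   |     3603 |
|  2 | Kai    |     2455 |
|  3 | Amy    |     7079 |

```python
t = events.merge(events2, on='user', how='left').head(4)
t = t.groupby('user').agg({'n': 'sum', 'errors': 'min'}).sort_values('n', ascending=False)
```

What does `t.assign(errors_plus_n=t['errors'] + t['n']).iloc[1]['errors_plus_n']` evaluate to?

merge on 'user' (how='left') → 9 rows:
     n  errors  user  kbytes
0  150       6   Kai    2455
1  425       1   Amy    7079
2  205      16   Kai    2455
3   84      11   Kai    2455
4  489       1   Jon    4544
5    7       3  Ravi    3603
6  401       9  Ravi    3603
7  312      17   Amy    7079
8  263       6   Jon    4544
take first 4 rows:
     n  errors user  kbytes
0  150       6  Kai    2455
1  425       1  Amy    7079
2  205      16  Kai    2455
3   84      11  Kai    2455
group by user: sum(n), min(errors):
        n  errors
user             
Amy   425       1
Kai   439       6
sort by n descending:
        n  errors
user             
Kai   439       6
Amy   425       1
add column errors_plus_n = t['errors'] + t['n']:
        n  errors  errors_plus_n
user                            
Kai   439       6            445
Amy   425       1            426
Then the value at position 1, column 'errors_plus_n': 426

426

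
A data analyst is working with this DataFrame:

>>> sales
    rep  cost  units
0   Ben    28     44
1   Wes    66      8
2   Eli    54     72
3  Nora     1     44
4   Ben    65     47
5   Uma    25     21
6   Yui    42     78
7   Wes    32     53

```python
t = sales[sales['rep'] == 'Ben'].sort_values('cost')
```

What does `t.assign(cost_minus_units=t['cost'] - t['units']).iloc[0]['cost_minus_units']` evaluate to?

-16

filter rows where rep == 'Ben':
   rep  cost  units
0  Ben    28     44
4  Ben    65     47
sort by cost:
   rep  cost  units
0  Ben    28     44
4  Ben    65     47
add column cost_minus_units = t['cost'] - t['units']:
   rep  cost  units  cost_minus_units
0  Ben    28     44               -16
4  Ben    65     47                18
Reading off the value at position 0, column 'cost_minus_units', we get -16.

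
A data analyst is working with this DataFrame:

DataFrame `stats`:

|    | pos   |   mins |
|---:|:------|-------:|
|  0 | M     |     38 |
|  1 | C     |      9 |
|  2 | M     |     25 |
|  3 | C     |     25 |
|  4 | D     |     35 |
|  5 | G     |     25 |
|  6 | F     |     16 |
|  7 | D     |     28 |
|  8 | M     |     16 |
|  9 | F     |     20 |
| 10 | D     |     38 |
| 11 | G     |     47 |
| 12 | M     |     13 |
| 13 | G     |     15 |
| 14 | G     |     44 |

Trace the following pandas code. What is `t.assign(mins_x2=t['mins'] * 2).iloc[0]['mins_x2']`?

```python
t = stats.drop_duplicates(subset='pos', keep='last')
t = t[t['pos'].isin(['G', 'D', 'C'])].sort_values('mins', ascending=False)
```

88

drop duplicate pos (keep=last):
   pos  mins
3    C    25
9    F    20
10   D    38
12   M    13
14   G    44
filter rows where pos in ['G', 'D', 'C']:
   pos  mins
3    C    25
10   D    38
14   G    44
sort by mins descending:
   pos  mins
14   G    44
10   D    38
3    C    25
add column mins_x2 = t['mins'] * 2:
   pos  mins  mins_x2
14   G    44       88
10   D    38       76
3    C    25       50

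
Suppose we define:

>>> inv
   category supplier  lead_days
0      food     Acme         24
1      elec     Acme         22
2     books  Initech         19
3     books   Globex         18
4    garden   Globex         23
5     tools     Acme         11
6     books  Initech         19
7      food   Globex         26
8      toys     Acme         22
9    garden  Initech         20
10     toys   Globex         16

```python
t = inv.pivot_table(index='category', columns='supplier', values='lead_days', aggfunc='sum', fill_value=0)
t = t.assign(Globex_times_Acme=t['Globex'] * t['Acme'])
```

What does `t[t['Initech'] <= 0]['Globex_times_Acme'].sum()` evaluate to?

976

pivot: rows=category, cols=supplier, sum(lead_days):
supplier  Acme  Globex  Initech
category                       
books        0      18       38
elec        22       0        0
food        24      26        0
garden       0      23       20
tools       11       0        0
toys        22      16        0
add column Globex_times_Acme = t['Globex'] * t['Acme']:
supplier  Acme  Globex  Initech  Globex_times_Acme
category                                          
books        0      18       38                  0
elec        22       0        0                  0
food        24      26        0                624
garden       0      23       20                  0
tools       11       0        0                  0
toys        22      16        0                352
filter rows where Initech <= 0:
supplier  Acme  Globex  Initech  Globex_times_Acme
category                                          
elec        22       0        0                  0
food        24      26        0                624
tools       11       0        0                  0
toys        22      16        0                352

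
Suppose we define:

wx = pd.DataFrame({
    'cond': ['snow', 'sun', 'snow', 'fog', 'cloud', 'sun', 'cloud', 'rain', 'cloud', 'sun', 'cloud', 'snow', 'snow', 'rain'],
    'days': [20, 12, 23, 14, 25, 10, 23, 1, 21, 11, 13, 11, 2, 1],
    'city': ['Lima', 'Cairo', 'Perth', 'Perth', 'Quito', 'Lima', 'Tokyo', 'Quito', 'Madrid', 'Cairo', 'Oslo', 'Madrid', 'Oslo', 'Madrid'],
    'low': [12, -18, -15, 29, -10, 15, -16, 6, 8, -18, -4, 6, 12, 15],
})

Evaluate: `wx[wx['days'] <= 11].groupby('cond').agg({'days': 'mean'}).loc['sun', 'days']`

filter rows where days <= 11:
    cond  days    city  low
5    sun    10    Lima   15
7   rain     1   Quito    6
9    sun    11   Cairo  -18
11  snow    11  Madrid    6
12  snow     2    Oslo   12
13  rain     1  Madrid   15
group by cond, mean of days:
      days
cond      
rain   1.0
snow   6.5
sun   10.5

10.5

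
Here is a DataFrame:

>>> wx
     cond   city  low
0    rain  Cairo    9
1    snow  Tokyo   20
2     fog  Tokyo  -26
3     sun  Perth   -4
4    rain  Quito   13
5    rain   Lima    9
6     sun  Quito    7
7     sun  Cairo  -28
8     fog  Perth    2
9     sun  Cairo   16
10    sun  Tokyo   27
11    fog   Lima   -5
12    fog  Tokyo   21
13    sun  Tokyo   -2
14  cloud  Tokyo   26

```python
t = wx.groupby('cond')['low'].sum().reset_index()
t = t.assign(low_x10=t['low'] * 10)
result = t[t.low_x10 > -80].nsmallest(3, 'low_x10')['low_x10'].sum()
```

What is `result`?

group by cond, sum of low:
cond
cloud    26
fog      -8
rain     31
snow     20
sun      16
Name: low, dtype: int64
reset_index():
    cond  low
0  cloud   26
1    fog   -8
2   rain   31
3   snow   20
4    sun   16
add column low_x10 = t['low'] * 10:
    cond  low  low_x10
0  cloud   26      260
1    fog   -8      -80
2   rain   31      310
3   snow   20      200
4    sun   16      160
filter rows where low_x10 > -80:
    cond  low  low_x10
0  cloud   26      260
2   rain   31      310
3   snow   20      200
4    sun   16      160
take 3 rows with smallest low_x10:
    cond  low  low_x10
4    sun   16      160
3   snow   20      200
0  cloud   26      260
Finally, sum of column 'low_x10' = 620.

620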